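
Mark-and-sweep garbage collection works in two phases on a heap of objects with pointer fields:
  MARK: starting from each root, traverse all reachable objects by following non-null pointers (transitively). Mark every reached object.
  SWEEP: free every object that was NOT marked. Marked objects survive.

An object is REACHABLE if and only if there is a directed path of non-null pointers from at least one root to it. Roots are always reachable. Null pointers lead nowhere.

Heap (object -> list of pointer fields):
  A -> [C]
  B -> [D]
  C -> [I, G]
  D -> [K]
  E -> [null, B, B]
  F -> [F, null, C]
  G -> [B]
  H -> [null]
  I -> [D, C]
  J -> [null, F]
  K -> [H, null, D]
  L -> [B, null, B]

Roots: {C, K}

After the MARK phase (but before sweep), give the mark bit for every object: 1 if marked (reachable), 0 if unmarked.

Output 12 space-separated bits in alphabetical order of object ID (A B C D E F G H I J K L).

Answer: 0 1 1 1 0 0 1 1 1 0 1 0

Derivation:
Roots: C K
Mark C: refs=I G, marked=C
Mark K: refs=H null D, marked=C K
Mark I: refs=D C, marked=C I K
Mark G: refs=B, marked=C G I K
Mark H: refs=null, marked=C G H I K
Mark D: refs=K, marked=C D G H I K
Mark B: refs=D, marked=B C D G H I K
Unmarked (collected): A E F J L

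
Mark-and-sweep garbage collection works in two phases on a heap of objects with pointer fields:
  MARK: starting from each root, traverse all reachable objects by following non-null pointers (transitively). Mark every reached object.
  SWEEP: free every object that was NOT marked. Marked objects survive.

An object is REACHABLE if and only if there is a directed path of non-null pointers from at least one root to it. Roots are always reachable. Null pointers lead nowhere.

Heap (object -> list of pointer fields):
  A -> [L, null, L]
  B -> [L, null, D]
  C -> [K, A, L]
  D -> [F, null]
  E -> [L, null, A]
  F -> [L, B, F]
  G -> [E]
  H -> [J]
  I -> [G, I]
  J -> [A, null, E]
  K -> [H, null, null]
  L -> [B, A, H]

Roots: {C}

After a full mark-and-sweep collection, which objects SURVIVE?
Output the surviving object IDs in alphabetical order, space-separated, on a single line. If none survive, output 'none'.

Answer: A B C D E F H J K L

Derivation:
Roots: C
Mark C: refs=K A L, marked=C
Mark K: refs=H null null, marked=C K
Mark A: refs=L null L, marked=A C K
Mark L: refs=B A H, marked=A C K L
Mark H: refs=J, marked=A C H K L
Mark B: refs=L null D, marked=A B C H K L
Mark J: refs=A null E, marked=A B C H J K L
Mark D: refs=F null, marked=A B C D H J K L
Mark E: refs=L null A, marked=A B C D E H J K L
Mark F: refs=L B F, marked=A B C D E F H J K L
Unmarked (collected): G I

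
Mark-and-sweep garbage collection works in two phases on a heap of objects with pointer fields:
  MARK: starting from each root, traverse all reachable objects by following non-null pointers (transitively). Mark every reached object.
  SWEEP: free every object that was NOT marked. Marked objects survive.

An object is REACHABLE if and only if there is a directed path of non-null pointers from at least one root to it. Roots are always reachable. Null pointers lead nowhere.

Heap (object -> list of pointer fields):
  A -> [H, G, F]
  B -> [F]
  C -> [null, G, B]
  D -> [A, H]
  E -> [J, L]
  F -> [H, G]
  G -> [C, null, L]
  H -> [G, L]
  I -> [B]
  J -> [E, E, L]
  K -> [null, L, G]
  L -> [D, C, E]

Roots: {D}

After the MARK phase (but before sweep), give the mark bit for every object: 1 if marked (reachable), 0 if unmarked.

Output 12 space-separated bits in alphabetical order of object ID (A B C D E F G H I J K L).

Answer: 1 1 1 1 1 1 1 1 0 1 0 1

Derivation:
Roots: D
Mark D: refs=A H, marked=D
Mark A: refs=H G F, marked=A D
Mark H: refs=G L, marked=A D H
Mark G: refs=C null L, marked=A D G H
Mark F: refs=H G, marked=A D F G H
Mark L: refs=D C E, marked=A D F G H L
Mark C: refs=null G B, marked=A C D F G H L
Mark E: refs=J L, marked=A C D E F G H L
Mark B: refs=F, marked=A B C D E F G H L
Mark J: refs=E E L, marked=A B C D E F G H J L
Unmarked (collected): I K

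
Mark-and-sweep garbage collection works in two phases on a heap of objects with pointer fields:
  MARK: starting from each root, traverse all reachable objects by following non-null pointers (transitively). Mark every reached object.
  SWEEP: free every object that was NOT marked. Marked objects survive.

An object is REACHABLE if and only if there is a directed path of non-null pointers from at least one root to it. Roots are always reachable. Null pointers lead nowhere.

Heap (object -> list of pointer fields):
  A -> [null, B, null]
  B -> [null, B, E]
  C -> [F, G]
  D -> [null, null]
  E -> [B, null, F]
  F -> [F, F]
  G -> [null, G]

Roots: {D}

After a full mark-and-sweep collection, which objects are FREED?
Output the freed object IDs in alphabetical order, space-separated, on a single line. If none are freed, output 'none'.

Answer: A B C E F G

Derivation:
Roots: D
Mark D: refs=null null, marked=D
Unmarked (collected): A B C E F G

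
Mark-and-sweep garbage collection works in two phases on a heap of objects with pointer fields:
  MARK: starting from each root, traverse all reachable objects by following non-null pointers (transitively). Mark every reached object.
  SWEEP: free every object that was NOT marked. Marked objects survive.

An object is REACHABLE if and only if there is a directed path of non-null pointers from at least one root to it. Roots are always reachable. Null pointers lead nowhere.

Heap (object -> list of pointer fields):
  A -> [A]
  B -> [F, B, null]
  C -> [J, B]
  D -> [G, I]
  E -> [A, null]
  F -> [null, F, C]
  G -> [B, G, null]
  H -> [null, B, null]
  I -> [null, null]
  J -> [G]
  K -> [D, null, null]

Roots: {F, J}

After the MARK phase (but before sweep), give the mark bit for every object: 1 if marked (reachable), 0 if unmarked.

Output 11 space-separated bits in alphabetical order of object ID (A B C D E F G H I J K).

Roots: F J
Mark F: refs=null F C, marked=F
Mark J: refs=G, marked=F J
Mark C: refs=J B, marked=C F J
Mark G: refs=B G null, marked=C F G J
Mark B: refs=F B null, marked=B C F G J
Unmarked (collected): A D E H I K

Answer: 0 1 1 0 0 1 1 0 0 1 0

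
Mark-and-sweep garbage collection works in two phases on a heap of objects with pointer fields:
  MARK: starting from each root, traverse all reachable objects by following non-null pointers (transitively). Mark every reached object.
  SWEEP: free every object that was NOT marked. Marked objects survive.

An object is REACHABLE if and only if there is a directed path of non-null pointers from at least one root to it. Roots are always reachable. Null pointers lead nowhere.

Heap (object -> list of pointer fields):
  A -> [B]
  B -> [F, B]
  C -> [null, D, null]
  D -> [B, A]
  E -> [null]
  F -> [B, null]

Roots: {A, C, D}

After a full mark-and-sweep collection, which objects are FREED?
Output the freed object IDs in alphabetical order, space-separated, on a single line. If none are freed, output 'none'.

Answer: E

Derivation:
Roots: A C D
Mark A: refs=B, marked=A
Mark C: refs=null D null, marked=A C
Mark D: refs=B A, marked=A C D
Mark B: refs=F B, marked=A B C D
Mark F: refs=B null, marked=A B C D F
Unmarked (collected): E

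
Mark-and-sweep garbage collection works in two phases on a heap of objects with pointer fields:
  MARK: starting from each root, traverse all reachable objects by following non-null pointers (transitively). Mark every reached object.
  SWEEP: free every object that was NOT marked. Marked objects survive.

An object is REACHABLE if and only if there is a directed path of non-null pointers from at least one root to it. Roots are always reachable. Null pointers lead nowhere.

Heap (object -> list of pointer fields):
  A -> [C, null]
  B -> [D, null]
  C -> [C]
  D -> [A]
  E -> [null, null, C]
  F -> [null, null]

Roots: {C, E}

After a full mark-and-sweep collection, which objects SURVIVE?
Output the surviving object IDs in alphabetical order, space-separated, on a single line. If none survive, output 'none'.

Roots: C E
Mark C: refs=C, marked=C
Mark E: refs=null null C, marked=C E
Unmarked (collected): A B D F

Answer: C E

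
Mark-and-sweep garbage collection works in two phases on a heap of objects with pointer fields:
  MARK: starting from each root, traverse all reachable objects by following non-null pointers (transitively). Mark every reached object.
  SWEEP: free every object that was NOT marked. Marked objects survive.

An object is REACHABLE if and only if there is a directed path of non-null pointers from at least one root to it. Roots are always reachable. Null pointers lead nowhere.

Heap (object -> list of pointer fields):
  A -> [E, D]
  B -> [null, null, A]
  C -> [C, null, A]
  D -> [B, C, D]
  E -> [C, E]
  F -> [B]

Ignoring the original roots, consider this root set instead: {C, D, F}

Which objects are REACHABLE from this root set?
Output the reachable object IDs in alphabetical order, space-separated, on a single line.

Answer: A B C D E F

Derivation:
Roots: C D F
Mark C: refs=C null A, marked=C
Mark D: refs=B C D, marked=C D
Mark F: refs=B, marked=C D F
Mark A: refs=E D, marked=A C D F
Mark B: refs=null null A, marked=A B C D F
Mark E: refs=C E, marked=A B C D E F
Unmarked (collected): (none)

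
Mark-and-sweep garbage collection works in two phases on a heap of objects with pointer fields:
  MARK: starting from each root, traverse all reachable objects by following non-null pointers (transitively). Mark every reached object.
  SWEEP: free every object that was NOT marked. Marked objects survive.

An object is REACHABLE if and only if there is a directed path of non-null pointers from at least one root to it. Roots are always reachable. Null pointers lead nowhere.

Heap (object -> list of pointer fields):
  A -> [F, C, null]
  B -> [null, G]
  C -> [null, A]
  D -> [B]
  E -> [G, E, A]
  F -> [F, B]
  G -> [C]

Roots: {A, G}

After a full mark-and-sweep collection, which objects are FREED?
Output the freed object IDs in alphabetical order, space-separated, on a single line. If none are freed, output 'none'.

Answer: D E

Derivation:
Roots: A G
Mark A: refs=F C null, marked=A
Mark G: refs=C, marked=A G
Mark F: refs=F B, marked=A F G
Mark C: refs=null A, marked=A C F G
Mark B: refs=null G, marked=A B C F G
Unmarked (collected): D E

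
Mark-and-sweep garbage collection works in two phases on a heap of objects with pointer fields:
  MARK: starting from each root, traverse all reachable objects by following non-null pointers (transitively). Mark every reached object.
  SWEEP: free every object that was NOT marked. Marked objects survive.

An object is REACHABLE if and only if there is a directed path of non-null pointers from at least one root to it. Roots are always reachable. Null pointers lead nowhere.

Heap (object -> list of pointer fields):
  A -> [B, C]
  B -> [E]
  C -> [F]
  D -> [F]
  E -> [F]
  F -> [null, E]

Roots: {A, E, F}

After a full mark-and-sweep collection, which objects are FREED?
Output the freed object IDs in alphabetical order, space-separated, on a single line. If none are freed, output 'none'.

Answer: D

Derivation:
Roots: A E F
Mark A: refs=B C, marked=A
Mark E: refs=F, marked=A E
Mark F: refs=null E, marked=A E F
Mark B: refs=E, marked=A B E F
Mark C: refs=F, marked=A B C E F
Unmarked (collected): D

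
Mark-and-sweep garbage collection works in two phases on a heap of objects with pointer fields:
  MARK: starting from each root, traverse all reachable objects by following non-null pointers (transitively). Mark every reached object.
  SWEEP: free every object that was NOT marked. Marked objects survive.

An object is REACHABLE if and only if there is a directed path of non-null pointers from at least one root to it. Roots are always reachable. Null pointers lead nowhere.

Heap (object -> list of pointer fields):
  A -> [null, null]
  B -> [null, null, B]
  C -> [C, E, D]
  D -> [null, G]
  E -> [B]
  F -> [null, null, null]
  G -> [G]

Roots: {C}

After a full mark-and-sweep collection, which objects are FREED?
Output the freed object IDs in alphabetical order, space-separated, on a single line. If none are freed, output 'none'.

Answer: A F

Derivation:
Roots: C
Mark C: refs=C E D, marked=C
Mark E: refs=B, marked=C E
Mark D: refs=null G, marked=C D E
Mark B: refs=null null B, marked=B C D E
Mark G: refs=G, marked=B C D E G
Unmarked (collected): A F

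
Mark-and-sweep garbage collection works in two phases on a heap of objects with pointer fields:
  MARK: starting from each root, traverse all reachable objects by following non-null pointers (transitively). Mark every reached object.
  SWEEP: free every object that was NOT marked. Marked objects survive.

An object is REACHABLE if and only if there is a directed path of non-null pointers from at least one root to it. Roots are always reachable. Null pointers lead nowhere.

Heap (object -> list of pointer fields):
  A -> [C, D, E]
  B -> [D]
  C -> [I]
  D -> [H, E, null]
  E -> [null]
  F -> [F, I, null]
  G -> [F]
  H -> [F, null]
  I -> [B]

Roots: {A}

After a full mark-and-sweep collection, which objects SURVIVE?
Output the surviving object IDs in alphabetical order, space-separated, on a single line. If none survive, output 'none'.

Answer: A B C D E F H I

Derivation:
Roots: A
Mark A: refs=C D E, marked=A
Mark C: refs=I, marked=A C
Mark D: refs=H E null, marked=A C D
Mark E: refs=null, marked=A C D E
Mark I: refs=B, marked=A C D E I
Mark H: refs=F null, marked=A C D E H I
Mark B: refs=D, marked=A B C D E H I
Mark F: refs=F I null, marked=A B C D E F H I
Unmarked (collected): G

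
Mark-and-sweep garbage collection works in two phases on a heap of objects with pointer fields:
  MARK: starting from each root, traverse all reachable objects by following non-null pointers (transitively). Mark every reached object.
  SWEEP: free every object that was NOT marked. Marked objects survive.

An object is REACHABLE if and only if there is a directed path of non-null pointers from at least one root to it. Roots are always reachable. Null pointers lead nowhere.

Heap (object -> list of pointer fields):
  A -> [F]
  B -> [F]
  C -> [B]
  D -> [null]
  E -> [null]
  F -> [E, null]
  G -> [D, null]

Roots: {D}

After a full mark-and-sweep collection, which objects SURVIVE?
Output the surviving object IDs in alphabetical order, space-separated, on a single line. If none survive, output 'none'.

Roots: D
Mark D: refs=null, marked=D
Unmarked (collected): A B C E F G

Answer: D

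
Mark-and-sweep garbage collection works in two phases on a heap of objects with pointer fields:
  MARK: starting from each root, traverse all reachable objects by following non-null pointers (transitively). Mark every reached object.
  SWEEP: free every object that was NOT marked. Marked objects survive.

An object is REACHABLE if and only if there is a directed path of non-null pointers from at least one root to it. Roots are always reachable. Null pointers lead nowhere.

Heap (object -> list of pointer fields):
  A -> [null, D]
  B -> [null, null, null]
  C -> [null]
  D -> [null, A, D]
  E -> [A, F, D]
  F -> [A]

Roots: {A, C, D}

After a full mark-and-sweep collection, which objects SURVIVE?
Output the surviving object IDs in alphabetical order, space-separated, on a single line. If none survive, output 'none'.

Answer: A C D

Derivation:
Roots: A C D
Mark A: refs=null D, marked=A
Mark C: refs=null, marked=A C
Mark D: refs=null A D, marked=A C D
Unmarked (collected): B E F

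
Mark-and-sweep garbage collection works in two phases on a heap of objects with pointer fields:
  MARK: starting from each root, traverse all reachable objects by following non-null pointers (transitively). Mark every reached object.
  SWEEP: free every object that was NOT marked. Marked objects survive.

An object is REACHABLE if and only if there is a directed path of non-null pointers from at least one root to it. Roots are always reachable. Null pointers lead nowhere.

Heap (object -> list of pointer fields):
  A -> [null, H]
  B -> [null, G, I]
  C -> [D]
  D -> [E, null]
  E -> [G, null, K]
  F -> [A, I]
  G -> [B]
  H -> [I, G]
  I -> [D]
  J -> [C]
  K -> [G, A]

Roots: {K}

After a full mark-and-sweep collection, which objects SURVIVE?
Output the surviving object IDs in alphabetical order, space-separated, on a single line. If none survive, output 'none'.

Roots: K
Mark K: refs=G A, marked=K
Mark G: refs=B, marked=G K
Mark A: refs=null H, marked=A G K
Mark B: refs=null G I, marked=A B G K
Mark H: refs=I G, marked=A B G H K
Mark I: refs=D, marked=A B G H I K
Mark D: refs=E null, marked=A B D G H I K
Mark E: refs=G null K, marked=A B D E G H I K
Unmarked (collected): C F J

Answer: A B D E G H I K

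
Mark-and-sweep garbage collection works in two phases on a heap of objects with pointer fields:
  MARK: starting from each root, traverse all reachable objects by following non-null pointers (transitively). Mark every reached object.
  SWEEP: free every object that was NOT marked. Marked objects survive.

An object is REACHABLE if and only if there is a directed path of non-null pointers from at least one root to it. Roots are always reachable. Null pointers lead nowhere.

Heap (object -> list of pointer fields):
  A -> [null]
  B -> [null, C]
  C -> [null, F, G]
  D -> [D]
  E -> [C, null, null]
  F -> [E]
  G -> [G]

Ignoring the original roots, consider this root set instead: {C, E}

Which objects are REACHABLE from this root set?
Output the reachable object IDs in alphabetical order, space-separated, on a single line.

Answer: C E F G

Derivation:
Roots: C E
Mark C: refs=null F G, marked=C
Mark E: refs=C null null, marked=C E
Mark F: refs=E, marked=C E F
Mark G: refs=G, marked=C E F G
Unmarked (collected): A B D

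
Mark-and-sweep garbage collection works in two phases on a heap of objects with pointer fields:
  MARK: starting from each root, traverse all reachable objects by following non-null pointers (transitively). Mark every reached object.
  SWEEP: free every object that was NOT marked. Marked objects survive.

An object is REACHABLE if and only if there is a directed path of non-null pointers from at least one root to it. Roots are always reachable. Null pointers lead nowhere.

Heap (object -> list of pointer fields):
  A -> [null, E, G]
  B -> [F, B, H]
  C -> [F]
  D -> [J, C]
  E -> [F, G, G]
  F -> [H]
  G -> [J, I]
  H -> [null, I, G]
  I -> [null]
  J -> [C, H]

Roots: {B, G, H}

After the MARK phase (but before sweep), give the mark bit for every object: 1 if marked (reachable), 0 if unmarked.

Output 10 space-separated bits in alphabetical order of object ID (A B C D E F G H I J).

Roots: B G H
Mark B: refs=F B H, marked=B
Mark G: refs=J I, marked=B G
Mark H: refs=null I G, marked=B G H
Mark F: refs=H, marked=B F G H
Mark J: refs=C H, marked=B F G H J
Mark I: refs=null, marked=B F G H I J
Mark C: refs=F, marked=B C F G H I J
Unmarked (collected): A D E

Answer: 0 1 1 0 0 1 1 1 1 1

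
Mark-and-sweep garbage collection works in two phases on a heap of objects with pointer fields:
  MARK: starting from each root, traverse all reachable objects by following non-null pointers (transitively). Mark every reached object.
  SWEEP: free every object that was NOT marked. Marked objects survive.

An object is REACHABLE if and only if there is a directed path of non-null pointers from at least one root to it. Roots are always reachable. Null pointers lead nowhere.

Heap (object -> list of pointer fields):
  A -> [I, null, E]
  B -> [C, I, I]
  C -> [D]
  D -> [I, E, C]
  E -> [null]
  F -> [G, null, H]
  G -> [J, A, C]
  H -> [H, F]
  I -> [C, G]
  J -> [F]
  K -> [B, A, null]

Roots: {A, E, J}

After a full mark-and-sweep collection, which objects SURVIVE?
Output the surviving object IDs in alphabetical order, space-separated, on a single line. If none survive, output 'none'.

Roots: A E J
Mark A: refs=I null E, marked=A
Mark E: refs=null, marked=A E
Mark J: refs=F, marked=A E J
Mark I: refs=C G, marked=A E I J
Mark F: refs=G null H, marked=A E F I J
Mark C: refs=D, marked=A C E F I J
Mark G: refs=J A C, marked=A C E F G I J
Mark H: refs=H F, marked=A C E F G H I J
Mark D: refs=I E C, marked=A C D E F G H I J
Unmarked (collected): B K

Answer: A C D E F G H I J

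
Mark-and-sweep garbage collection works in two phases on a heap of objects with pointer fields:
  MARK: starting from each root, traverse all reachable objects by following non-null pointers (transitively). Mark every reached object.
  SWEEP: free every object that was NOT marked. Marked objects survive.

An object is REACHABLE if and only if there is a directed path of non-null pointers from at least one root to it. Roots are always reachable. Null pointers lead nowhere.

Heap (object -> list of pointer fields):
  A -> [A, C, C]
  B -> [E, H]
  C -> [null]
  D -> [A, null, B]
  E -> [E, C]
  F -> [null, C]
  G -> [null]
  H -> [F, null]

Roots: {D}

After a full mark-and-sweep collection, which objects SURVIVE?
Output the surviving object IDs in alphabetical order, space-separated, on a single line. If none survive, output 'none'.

Roots: D
Mark D: refs=A null B, marked=D
Mark A: refs=A C C, marked=A D
Mark B: refs=E H, marked=A B D
Mark C: refs=null, marked=A B C D
Mark E: refs=E C, marked=A B C D E
Mark H: refs=F null, marked=A B C D E H
Mark F: refs=null C, marked=A B C D E F H
Unmarked (collected): G

Answer: A B C D E F H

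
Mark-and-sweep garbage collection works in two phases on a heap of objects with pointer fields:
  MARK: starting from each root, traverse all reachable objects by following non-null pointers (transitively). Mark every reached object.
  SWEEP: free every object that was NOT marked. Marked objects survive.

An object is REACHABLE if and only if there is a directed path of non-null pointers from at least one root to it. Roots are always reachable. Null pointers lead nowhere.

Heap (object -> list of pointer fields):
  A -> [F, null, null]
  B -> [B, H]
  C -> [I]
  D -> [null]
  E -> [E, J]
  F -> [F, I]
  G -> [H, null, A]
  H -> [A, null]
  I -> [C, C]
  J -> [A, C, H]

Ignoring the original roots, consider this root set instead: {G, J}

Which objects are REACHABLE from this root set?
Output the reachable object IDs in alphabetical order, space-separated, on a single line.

Roots: G J
Mark G: refs=H null A, marked=G
Mark J: refs=A C H, marked=G J
Mark H: refs=A null, marked=G H J
Mark A: refs=F null null, marked=A G H J
Mark C: refs=I, marked=A C G H J
Mark F: refs=F I, marked=A C F G H J
Mark I: refs=C C, marked=A C F G H I J
Unmarked (collected): B D E

Answer: A C F G H I J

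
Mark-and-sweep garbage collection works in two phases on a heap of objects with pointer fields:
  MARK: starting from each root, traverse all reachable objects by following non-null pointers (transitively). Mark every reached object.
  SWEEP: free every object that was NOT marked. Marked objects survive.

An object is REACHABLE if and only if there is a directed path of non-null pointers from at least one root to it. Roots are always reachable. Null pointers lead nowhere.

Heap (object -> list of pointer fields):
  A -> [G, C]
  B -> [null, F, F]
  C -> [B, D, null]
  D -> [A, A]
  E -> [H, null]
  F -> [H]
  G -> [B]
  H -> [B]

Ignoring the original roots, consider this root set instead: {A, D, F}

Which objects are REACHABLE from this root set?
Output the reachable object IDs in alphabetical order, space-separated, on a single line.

Roots: A D F
Mark A: refs=G C, marked=A
Mark D: refs=A A, marked=A D
Mark F: refs=H, marked=A D F
Mark G: refs=B, marked=A D F G
Mark C: refs=B D null, marked=A C D F G
Mark H: refs=B, marked=A C D F G H
Mark B: refs=null F F, marked=A B C D F G H
Unmarked (collected): E

Answer: A B C D F G H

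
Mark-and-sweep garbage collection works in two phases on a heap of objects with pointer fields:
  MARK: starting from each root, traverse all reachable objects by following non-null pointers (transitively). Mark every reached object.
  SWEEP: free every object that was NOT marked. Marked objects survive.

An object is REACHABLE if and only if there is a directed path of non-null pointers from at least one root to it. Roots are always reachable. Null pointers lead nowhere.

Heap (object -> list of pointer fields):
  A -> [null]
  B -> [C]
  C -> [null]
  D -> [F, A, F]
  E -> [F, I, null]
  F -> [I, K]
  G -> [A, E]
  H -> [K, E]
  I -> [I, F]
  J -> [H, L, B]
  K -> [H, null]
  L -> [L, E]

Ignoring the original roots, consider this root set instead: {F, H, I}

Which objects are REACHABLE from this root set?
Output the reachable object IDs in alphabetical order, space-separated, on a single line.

Answer: E F H I K

Derivation:
Roots: F H I
Mark F: refs=I K, marked=F
Mark H: refs=K E, marked=F H
Mark I: refs=I F, marked=F H I
Mark K: refs=H null, marked=F H I K
Mark E: refs=F I null, marked=E F H I K
Unmarked (collected): A B C D G J L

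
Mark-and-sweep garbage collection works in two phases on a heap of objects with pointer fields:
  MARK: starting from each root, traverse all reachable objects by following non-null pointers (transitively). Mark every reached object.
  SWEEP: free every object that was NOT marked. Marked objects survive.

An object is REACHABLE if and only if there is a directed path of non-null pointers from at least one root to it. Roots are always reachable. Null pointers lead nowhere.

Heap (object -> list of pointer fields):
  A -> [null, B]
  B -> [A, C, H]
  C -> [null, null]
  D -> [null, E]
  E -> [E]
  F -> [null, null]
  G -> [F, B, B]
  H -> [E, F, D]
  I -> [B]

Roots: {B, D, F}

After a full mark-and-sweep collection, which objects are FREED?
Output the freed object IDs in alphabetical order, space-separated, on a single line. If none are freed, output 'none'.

Roots: B D F
Mark B: refs=A C H, marked=B
Mark D: refs=null E, marked=B D
Mark F: refs=null null, marked=B D F
Mark A: refs=null B, marked=A B D F
Mark C: refs=null null, marked=A B C D F
Mark H: refs=E F D, marked=A B C D F H
Mark E: refs=E, marked=A B C D E F H
Unmarked (collected): G I

Answer: G I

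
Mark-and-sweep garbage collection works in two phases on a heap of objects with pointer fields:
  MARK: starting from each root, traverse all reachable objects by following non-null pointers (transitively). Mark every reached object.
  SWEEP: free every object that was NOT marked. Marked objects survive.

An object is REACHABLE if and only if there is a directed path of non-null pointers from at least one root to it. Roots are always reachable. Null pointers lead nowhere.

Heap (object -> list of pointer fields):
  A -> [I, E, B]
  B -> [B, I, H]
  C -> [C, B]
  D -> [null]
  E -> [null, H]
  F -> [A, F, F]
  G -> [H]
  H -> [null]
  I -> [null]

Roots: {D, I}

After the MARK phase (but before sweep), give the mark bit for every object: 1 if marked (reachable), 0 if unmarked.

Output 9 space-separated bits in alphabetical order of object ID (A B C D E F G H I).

Roots: D I
Mark D: refs=null, marked=D
Mark I: refs=null, marked=D I
Unmarked (collected): A B C E F G H

Answer: 0 0 0 1 0 0 0 0 1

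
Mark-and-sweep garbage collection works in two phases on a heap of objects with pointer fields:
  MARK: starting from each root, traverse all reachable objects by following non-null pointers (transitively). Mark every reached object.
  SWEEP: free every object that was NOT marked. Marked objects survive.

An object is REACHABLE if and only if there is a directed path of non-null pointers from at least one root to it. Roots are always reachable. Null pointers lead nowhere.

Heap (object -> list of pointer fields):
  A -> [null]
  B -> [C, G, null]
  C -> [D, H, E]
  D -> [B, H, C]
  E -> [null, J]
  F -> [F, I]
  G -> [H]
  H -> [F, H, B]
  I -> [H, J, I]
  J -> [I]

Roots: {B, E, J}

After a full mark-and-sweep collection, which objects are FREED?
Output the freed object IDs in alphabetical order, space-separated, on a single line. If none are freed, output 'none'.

Answer: A

Derivation:
Roots: B E J
Mark B: refs=C G null, marked=B
Mark E: refs=null J, marked=B E
Mark J: refs=I, marked=B E J
Mark C: refs=D H E, marked=B C E J
Mark G: refs=H, marked=B C E G J
Mark I: refs=H J I, marked=B C E G I J
Mark D: refs=B H C, marked=B C D E G I J
Mark H: refs=F H B, marked=B C D E G H I J
Mark F: refs=F I, marked=B C D E F G H I J
Unmarked (collected): A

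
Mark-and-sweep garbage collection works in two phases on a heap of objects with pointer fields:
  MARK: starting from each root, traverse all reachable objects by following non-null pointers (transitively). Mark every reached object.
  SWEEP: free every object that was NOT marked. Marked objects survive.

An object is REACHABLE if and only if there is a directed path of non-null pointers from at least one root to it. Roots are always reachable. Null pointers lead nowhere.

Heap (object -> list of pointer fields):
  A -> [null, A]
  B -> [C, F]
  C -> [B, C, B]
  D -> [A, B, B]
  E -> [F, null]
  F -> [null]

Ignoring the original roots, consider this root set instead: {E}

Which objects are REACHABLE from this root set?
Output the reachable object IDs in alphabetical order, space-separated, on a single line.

Roots: E
Mark E: refs=F null, marked=E
Mark F: refs=null, marked=E F
Unmarked (collected): A B C D

Answer: E F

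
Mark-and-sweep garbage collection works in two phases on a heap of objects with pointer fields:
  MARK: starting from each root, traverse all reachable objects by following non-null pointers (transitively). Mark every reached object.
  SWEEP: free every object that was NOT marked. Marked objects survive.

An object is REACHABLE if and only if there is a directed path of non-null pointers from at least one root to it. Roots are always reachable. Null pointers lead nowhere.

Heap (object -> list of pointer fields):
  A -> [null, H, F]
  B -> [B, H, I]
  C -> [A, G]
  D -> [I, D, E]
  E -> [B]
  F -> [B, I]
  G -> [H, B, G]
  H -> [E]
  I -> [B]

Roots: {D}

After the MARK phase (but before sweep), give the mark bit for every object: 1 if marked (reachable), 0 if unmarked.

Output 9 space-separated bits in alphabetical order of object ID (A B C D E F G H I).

Answer: 0 1 0 1 1 0 0 1 1

Derivation:
Roots: D
Mark D: refs=I D E, marked=D
Mark I: refs=B, marked=D I
Mark E: refs=B, marked=D E I
Mark B: refs=B H I, marked=B D E I
Mark H: refs=E, marked=B D E H I
Unmarked (collected): A C F G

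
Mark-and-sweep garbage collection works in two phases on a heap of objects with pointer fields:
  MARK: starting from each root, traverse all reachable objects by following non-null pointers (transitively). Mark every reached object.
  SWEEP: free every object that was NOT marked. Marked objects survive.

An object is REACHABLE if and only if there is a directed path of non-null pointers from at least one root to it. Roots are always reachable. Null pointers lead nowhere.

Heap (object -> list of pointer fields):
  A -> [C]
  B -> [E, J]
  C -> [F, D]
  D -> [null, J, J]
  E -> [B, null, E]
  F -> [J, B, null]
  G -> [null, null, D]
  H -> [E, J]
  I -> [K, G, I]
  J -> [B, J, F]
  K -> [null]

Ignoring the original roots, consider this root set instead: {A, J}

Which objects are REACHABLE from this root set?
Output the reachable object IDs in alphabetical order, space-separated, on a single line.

Answer: A B C D E F J

Derivation:
Roots: A J
Mark A: refs=C, marked=A
Mark J: refs=B J F, marked=A J
Mark C: refs=F D, marked=A C J
Mark B: refs=E J, marked=A B C J
Mark F: refs=J B null, marked=A B C F J
Mark D: refs=null J J, marked=A B C D F J
Mark E: refs=B null E, marked=A B C D E F J
Unmarked (collected): G H I K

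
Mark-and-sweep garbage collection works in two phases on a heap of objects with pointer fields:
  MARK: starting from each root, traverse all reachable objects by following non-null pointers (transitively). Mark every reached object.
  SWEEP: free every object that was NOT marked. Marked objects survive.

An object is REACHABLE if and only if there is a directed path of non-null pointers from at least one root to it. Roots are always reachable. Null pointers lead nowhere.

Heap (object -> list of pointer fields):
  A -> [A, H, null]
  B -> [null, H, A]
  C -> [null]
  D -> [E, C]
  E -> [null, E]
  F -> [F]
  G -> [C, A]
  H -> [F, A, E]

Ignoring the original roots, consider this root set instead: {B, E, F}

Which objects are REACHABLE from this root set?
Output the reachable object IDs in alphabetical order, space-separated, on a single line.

Answer: A B E F H

Derivation:
Roots: B E F
Mark B: refs=null H A, marked=B
Mark E: refs=null E, marked=B E
Mark F: refs=F, marked=B E F
Mark H: refs=F A E, marked=B E F H
Mark A: refs=A H null, marked=A B E F H
Unmarked (collected): C D G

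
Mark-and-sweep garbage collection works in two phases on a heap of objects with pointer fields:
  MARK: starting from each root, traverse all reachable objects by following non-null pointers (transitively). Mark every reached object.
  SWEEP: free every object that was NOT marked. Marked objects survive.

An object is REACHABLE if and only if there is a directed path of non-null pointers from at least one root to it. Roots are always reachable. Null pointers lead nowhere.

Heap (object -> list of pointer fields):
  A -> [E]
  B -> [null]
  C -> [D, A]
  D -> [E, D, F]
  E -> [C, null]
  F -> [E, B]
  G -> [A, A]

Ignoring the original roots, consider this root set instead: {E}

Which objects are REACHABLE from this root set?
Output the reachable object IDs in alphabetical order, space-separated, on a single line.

Roots: E
Mark E: refs=C null, marked=E
Mark C: refs=D A, marked=C E
Mark D: refs=E D F, marked=C D E
Mark A: refs=E, marked=A C D E
Mark F: refs=E B, marked=A C D E F
Mark B: refs=null, marked=A B C D E F
Unmarked (collected): G

Answer: A B C D E F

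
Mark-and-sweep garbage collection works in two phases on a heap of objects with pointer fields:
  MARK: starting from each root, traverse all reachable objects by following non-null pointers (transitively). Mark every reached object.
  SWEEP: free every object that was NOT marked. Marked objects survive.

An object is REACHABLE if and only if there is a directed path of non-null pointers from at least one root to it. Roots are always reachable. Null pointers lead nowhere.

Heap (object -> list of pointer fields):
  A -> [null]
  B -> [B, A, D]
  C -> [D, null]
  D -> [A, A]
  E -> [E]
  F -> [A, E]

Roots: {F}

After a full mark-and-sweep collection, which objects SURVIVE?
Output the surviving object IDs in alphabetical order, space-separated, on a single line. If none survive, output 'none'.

Answer: A E F

Derivation:
Roots: F
Mark F: refs=A E, marked=F
Mark A: refs=null, marked=A F
Mark E: refs=E, marked=A E F
Unmarked (collected): B C D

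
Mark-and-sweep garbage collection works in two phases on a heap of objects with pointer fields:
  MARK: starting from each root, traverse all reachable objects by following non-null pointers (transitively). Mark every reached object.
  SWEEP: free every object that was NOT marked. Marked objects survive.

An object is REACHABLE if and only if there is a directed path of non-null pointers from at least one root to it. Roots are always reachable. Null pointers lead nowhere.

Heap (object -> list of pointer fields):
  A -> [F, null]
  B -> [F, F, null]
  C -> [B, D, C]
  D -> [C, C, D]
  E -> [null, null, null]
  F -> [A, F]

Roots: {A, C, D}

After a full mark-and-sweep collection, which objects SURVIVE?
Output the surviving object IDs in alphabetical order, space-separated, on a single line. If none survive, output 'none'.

Answer: A B C D F

Derivation:
Roots: A C D
Mark A: refs=F null, marked=A
Mark C: refs=B D C, marked=A C
Mark D: refs=C C D, marked=A C D
Mark F: refs=A F, marked=A C D F
Mark B: refs=F F null, marked=A B C D F
Unmarked (collected): E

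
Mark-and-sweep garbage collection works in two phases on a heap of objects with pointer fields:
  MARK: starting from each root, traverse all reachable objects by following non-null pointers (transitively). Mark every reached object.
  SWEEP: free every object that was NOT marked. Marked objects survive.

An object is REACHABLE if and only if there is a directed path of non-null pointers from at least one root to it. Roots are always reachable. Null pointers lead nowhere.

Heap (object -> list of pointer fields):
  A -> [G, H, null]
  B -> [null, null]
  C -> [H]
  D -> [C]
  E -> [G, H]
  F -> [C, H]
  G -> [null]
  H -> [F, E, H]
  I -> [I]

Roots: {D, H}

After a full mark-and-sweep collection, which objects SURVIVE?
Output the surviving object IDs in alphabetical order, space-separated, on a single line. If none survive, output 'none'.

Answer: C D E F G H

Derivation:
Roots: D H
Mark D: refs=C, marked=D
Mark H: refs=F E H, marked=D H
Mark C: refs=H, marked=C D H
Mark F: refs=C H, marked=C D F H
Mark E: refs=G H, marked=C D E F H
Mark G: refs=null, marked=C D E F G H
Unmarked (collected): A B I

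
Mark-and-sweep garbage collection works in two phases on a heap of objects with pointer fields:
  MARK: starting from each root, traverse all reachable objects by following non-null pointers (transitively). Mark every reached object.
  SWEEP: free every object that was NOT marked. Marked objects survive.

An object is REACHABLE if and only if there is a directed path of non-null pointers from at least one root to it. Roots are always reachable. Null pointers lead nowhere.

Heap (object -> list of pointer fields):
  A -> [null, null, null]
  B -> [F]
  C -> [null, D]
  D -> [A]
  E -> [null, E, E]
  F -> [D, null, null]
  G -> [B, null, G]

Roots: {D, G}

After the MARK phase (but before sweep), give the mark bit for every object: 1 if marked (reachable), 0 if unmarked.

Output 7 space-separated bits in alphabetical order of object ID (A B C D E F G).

Answer: 1 1 0 1 0 1 1

Derivation:
Roots: D G
Mark D: refs=A, marked=D
Mark G: refs=B null G, marked=D G
Mark A: refs=null null null, marked=A D G
Mark B: refs=F, marked=A B D G
Mark F: refs=D null null, marked=A B D F G
Unmarked (collected): C E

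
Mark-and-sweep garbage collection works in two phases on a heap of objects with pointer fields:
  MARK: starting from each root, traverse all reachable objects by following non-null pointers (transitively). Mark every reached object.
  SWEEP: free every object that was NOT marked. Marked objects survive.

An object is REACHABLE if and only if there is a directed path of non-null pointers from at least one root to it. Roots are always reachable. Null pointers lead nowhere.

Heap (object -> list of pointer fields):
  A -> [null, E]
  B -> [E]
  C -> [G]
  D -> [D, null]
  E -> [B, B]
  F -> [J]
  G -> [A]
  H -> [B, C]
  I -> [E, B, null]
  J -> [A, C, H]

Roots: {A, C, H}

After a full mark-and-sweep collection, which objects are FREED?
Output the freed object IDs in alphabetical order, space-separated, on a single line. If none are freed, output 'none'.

Roots: A C H
Mark A: refs=null E, marked=A
Mark C: refs=G, marked=A C
Mark H: refs=B C, marked=A C H
Mark E: refs=B B, marked=A C E H
Mark G: refs=A, marked=A C E G H
Mark B: refs=E, marked=A B C E G H
Unmarked (collected): D F I J

Answer: D F I J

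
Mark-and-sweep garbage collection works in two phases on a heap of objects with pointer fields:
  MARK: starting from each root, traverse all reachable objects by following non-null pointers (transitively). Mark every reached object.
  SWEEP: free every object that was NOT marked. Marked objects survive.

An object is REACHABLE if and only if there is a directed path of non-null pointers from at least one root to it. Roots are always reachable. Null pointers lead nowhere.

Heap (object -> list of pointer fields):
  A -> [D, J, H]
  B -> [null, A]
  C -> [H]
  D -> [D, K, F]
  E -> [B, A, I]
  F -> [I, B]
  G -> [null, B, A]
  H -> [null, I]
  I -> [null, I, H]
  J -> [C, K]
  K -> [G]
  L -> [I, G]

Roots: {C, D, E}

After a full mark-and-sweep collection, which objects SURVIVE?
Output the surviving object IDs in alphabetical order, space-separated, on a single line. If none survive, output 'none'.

Answer: A B C D E F G H I J K

Derivation:
Roots: C D E
Mark C: refs=H, marked=C
Mark D: refs=D K F, marked=C D
Mark E: refs=B A I, marked=C D E
Mark H: refs=null I, marked=C D E H
Mark K: refs=G, marked=C D E H K
Mark F: refs=I B, marked=C D E F H K
Mark B: refs=null A, marked=B C D E F H K
Mark A: refs=D J H, marked=A B C D E F H K
Mark I: refs=null I H, marked=A B C D E F H I K
Mark G: refs=null B A, marked=A B C D E F G H I K
Mark J: refs=C K, marked=A B C D E F G H I J K
Unmarked (collected): L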